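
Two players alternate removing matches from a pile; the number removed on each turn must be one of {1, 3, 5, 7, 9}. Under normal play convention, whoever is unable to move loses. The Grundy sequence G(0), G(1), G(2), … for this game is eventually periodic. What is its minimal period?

G(0) = 0
G(1) = mex{0} = 1
G(2) = mex{1} = 0
G(3) = mex{0,0} = 1
G(4) = mex{1,1} = 0
G(5) = mex{0,0,0} = 1
G(6) = mex{1,1,1} = 0
G(7) = mex{0,0,0,0} = 1
G(8) = mex{1,1,1,1} = 0
G(9) = mex{0,0,0,0,0} = 1
G(10) = mex{1,1,1,1,1} = 0
G(11) = mex{0,0,0,0,0} = 1
G(12) = mex{1,1,1,1,1} = 0
G(13) = mex{0,0,0,0,0} = 1
G(14) = mex{1,1,1,1,1} = 0
G(n+2) = G(n) holds for n = 0,…,8 (a full window of length max(S) = 9), so the sequence is purely periodic with period 2.

2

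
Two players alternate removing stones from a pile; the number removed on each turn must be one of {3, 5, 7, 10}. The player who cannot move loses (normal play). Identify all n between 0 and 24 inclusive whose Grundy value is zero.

0, 1, 2, 13, 14, 15

n :  0  1  2  3  4  5  6  7  8  9 10 11 12 13 14 15 16 17 18 19 20 21 22 23 24
G :  0  0  0  1  1  1  2  2  2  3  3  3  4  0  0  0  1  1  1  2  2  2  3  3  3
P-positions are exactly the n with G(n) = 0.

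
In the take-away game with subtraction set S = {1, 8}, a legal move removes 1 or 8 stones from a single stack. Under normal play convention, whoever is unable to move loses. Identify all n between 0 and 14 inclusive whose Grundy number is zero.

0, 2, 4, 6, 9, 11, 13

n :  0  1  2  3  4  5  6  7  8  9 10 11 12 13 14
G :  0  1  0  1  0  1  0  1  2  0  1  0  1  0  1
P-positions are exactly the n with G(n) = 0.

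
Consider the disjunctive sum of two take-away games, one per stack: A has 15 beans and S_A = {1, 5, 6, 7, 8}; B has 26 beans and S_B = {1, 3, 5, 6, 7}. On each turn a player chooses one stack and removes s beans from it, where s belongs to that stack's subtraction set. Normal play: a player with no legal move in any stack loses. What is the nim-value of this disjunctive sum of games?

Stack A, S = {1, 5, 6, 7, 8}:
n :  0  1  2  3  4  5  6  7  8  9 10 11 12 13 14 15
G :  0  1  0  1  0  1  2  3  2  3  2  3  4  0  1  0
G_A(15) = 0.
Stack B, S = {1, 3, 5, 6, 7}:
n :  0  1  2  3  4  5  6  7  8  9 10 11 12 13 14 15 16 17 18 19 20 21 22 23 24 25 26
G :  0  1  0  1  0  1  2  3  2  3  2  3  0  1  0  1  0  1  2  3  2  3  2  3  0  1  0
G_B(26) = 0.
Combined Grundy value = 0 ⊕ 0 = 0.

0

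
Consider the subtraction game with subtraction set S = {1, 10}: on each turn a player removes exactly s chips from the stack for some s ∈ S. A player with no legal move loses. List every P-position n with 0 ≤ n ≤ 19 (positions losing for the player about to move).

0, 2, 4, 6, 8, 11, 13, 15, 17, 19

G(0) = 0
G(1) = mex{0} = 1
G(2) = mex{1} = 0
G(3) = mex{0} = 1
G(4) = mex{1} = 0
G(5) = mex{0} = 1
G(6) = mex{1} = 0
G(7) = mex{0} = 1
G(8) = mex{1} = 0
G(9) = mex{0} = 1
G(10) = mex{1,0} = 2
G(11) = mex{2,1} = 0
G(12) = mex{0,0} = 1
G(13) = mex{1,1} = 0
G(14) = mex{0,0} = 1
G(15) = mex{1,1} = 0
G(16) = mex{0,0} = 1
G(17) = mex{1,1} = 0
G(18) = mex{0,0} = 1
G(19) = mex{1,1} = 0
P-positions are exactly the n with G(n) = 0.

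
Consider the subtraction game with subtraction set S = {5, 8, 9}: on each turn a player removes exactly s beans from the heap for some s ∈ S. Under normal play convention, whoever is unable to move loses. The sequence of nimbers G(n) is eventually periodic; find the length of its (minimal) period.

14

G(0) = 0
G(1) = mex{} = 0
G(2) = mex{} = 0
G(3) = mex{} = 0
G(4) = mex{} = 0
G(5) = mex{0} = 1
G(6) = mex{0} = 1
G(7) = mex{0} = 1
G(8) = mex{0,0} = 1
G(9) = mex{0,0,0} = 1
G(10) = mex{1,0,0} = 2
G(11) = mex{1,0,0} = 2
G(12) = mex{1,0,0} = 2
G(13) = mex{1,1,0} = 2
G(14) = mex{1,1,1} = 0
G(15) = mex{2,1,1} = 0
G(16) = mex{2,1,1} = 0
G(17) = mex{2,1,1} = 0
G(18) = mex{2,2,1} = 0
G(19) = mex{0,2,2} = 1
G(20) = mex{0,2,2} = 1
G(21) = mex{0,2,2} = 1
G(22) = mex{0,0,2} = 1
G(23) = mex{0,0,0} = 1
G(24) = mex{1,0,0} = 2
G(25) = mex{1,0,0} = 2
G(26) = mex{1,0,0} = 2
G(27) = mex{1,1,0} = 2
G(28) = mex{1,1,1} = 0
G(29) = mex{2,1,1} = 0
G(n+14) = G(n) holds for n = 0,…,8 (a full window of length max(S) = 9), so the sequence is purely periodic with period 14.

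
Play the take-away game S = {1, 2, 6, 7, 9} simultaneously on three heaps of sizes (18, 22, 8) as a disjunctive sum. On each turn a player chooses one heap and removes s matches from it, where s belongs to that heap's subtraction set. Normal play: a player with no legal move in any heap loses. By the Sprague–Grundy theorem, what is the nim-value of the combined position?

All heaps use S = {1, 2, 6, 7, 9}:
G(0) = 0
G(1) = mex{0} = 1
G(2) = mex{1,0} = 2
G(3) = mex{2,1} = 0
G(4) = mex{0,2} = 1
G(5) = mex{1,0} = 2
G(6) = mex{2,1,0} = 3
G(7) = mex{3,2,1,0} = 4
G(8) = mex{4,3,2,1} = 0
G(9) = mex{0,4,0,2,0} = 1
G(10) = mex{1,0,1,0,1} = 2
G(11) = mex{2,1,2,1,2} = 0
G(12) = mex{0,2,3,2,0} = 1
G(13) = mex{1,0,4,3,1} = 2
G(14) = mex{2,1,0,4,2} = 3
G(15) = mex{3,2,1,0,3} = 4
G(16) = mex{4,3,2,1,4} = 0
G(17) = mex{0,4,0,2,0} = 1
G(18) = mex{1,0,1,0,1} = 2
G(19) = mex{2,1,2,1,2} = 0
G(20) = mex{0,2,3,2,0} = 1
G(21) = mex{1,0,4,3,1} = 2
G(22) = mex{2,1,0,4,2} = 3
Heap A: G(18) = 2.
Heap B: G(22) = 3.
Heap C: G(8) = 0.
Combined Grundy value = 2 ⊕ 3 ⊕ 0 = 1.

1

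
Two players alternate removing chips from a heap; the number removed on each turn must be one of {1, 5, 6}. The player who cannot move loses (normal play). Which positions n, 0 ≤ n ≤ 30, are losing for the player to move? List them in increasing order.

0, 2, 4, 11, 13, 15, 22, 24, 26

G(0) = 0
G(1) = mex{0} = 1
G(2) = mex{1} = 0
G(3) = mex{0} = 1
G(4) = mex{1} = 0
G(5) = mex{0,0} = 1
G(6) = mex{1,1,0} = 2
G(7) = mex{2,0,1} = 3
G(8) = mex{3,1,0} = 2
G(9) = mex{2,0,1} = 3
G(10) = mex{3,1,0} = 2
G(11) = mex{2,2,1} = 0
G(12) = mex{0,3,2} = 1
G(13) = mex{1,2,3} = 0
G(14) = mex{0,3,2} = 1
G(15) = mex{1,2,3} = 0
G(16) = mex{0,0,2} = 1
G(17) = mex{1,1,0} = 2
G(18) = mex{2,0,1} = 3
G(19) = mex{3,1,0} = 2
G(20) = mex{2,0,1} = 3
G(21) = mex{3,1,0} = 2
G(22) = mex{2,2,1} = 0
G(23) = mex{0,3,2} = 1
G(24) = mex{1,2,3} = 0
G(25) = mex{0,3,2} = 1
G(26) = mex{1,2,3} = 0
G(27) = mex{0,0,2} = 1
G(28) = mex{1,1,0} = 2
G(29) = mex{2,0,1} = 3
G(30) = mex{3,1,0} = 2
P-positions are exactly the n with G(n) = 0.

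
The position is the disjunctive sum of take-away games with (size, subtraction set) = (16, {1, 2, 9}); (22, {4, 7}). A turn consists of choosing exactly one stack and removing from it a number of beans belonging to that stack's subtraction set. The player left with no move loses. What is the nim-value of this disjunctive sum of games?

Stack A, S = {1, 2, 9}:
n :  0  1  2  3  4  5  6  7  8  9 10 11 12 13 14 15 16
G :  0  1  2  0  1  2  0  1  2  3  0  1  2  0  1  2  0
G_A(16) = 0.
Stack B, S = {4, 7}:
G(0) = 0
G(1) = mex{} = 0
G(2) = mex{} = 0
G(3) = mex{} = 0
G(4) = mex{0} = 1
G(5) = mex{0} = 1
G(6) = mex{0} = 1
G(7) = mex{0,0} = 1
G(8) = mex{1,0} = 2
G(9) = mex{1,0} = 2
G(10) = mex{1,0} = 2
G(11) = mex{1,1} = 0
G(12) = mex{2,1} = 0
G(13) = mex{2,1} = 0
G(14) = mex{2,1} = 0
G(15) = mex{0,2} = 1
G(16) = mex{0,2} = 1
G(17) = mex{0,2} = 1
G(18) = mex{0,0} = 1
G(19) = mex{1,0} = 2
G(20) = mex{1,0} = 2
G(21) = mex{1,0} = 2
G(22) = mex{1,1} = 0
G_B(22) = 0.
Combined Grundy value = 0 ⊕ 0 = 0.

0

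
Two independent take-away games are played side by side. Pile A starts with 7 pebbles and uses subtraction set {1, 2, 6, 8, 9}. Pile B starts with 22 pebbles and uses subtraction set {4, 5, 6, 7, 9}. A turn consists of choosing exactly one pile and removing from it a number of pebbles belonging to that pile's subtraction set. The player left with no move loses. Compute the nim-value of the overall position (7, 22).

Pile A, S = {1, 2, 6, 8, 9}:
n : 0 1 2 3 4 5 6 7
G : 0 1 2 0 1 2 3 0
G_A(7) = 0.
Pile B, S = {4, 5, 6, 7, 9}:
n :  0  1  2  3  4  5  6  7  8  9 10 11 12 13 14 15 16 17 18 19 20 21 22
G :  0  0  0  0  1  1  1  1  2  2  2  2  3  0  0  0  0  1  1  1  1  2  2
G_B(22) = 2.
Combined Grundy value = 0 ⊕ 2 = 2.

2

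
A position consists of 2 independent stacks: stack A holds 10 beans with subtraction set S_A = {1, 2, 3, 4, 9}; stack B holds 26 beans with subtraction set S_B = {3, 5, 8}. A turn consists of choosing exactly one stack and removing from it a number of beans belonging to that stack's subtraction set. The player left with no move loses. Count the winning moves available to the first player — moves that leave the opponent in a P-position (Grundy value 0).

Stack A, S = {1, 2, 3, 4, 9}:
G(0) = 0
G(1) = mex{0} = 1
G(2) = mex{1,0} = 2
G(3) = mex{2,1,0} = 3
G(4) = mex{3,2,1,0} = 4
G(5) = mex{4,3,2,1} = 0
G(6) = mex{0,4,3,2} = 1
G(7) = mex{1,0,4,3} = 2
G(8) = mex{2,1,0,4} = 3
G(9) = mex{3,2,1,0,0} = 4
G(10) = mex{4,3,2,1,1} = 0
G_A(10) = 0.
Stack B, S = {3, 5, 8}:
n :  0  1  2  3  4  5  6  7  8  9 10 11 12 13 14 15 16 17 18 19 20 21 22 23 24 25 26
G :  0  0  0  1  1  1  2  2  2  3  3  0  0  0  1  1  1  2  2  2  3  3  0  0  0  1  1
G_B(26) = 1.
Combined Grundy value = 0 ⊕ 1 = 1.
A winning move leaves total XOR = 0, i.e. changes one component's Grundy value g to g ⊕ X where X is the current total.
Stack A: need g' = 0⊕1 = 1. Options: 10−1→G=4, 10−2→G=3, 10−3→G=2, 10−4→G=1, 10−9→G=1. Hits: 2.
Stack B: need g' = 1⊕1 = 0. Options: 26−3→G=0, 26−5→G=3, 26−8→G=2. Hits: 1.

3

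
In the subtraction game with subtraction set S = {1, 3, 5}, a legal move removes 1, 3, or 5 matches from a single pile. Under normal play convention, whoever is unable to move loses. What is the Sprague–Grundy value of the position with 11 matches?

n :  0  1  2  3  4  5  6  7  8  9 10 11
G :  0  1  0  1  0  1  0  1  0  1  0  1

1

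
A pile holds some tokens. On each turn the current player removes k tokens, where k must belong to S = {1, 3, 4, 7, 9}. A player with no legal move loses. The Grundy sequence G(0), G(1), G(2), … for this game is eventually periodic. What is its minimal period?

n :  0  1  2  3  4  5  6  7  8  9 10 11 12 13 14 15 16 17 18
G :  0  1  0  1  2  3  2  3  0  1  0  1  2  3  2  3  0  1  0
G(n+8) = G(n) holds for n = 0,…,8 (a full window of length max(S) = 9), so the sequence is purely periodic with period 8.

8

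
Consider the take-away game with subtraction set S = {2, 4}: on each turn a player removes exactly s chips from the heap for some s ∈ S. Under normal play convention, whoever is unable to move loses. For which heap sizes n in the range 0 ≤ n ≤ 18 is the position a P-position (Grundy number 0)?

G(0) = 0
G(1) = mex{} = 0
G(2) = mex{0} = 1
G(3) = mex{0} = 1
G(4) = mex{1,0} = 2
G(5) = mex{1,0} = 2
G(6) = mex{2,1} = 0
G(7) = mex{2,1} = 0
G(8) = mex{0,2} = 1
G(9) = mex{0,2} = 1
G(10) = mex{1,0} = 2
G(11) = mex{1,0} = 2
G(12) = mex{2,1} = 0
G(13) = mex{2,1} = 0
G(14) = mex{0,2} = 1
G(15) = mex{0,2} = 1
G(16) = mex{1,0} = 2
G(17) = mex{1,0} = 2
G(18) = mex{2,1} = 0
P-positions are exactly the n with G(n) = 0.

0, 1, 6, 7, 12, 13, 18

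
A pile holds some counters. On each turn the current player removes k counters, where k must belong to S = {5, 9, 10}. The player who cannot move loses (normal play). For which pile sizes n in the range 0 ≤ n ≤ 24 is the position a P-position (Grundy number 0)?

G(0) = 0
G(1) = mex{} = 0
G(2) = mex{} = 0
G(3) = mex{} = 0
G(4) = mex{} = 0
G(5) = mex{0} = 1
G(6) = mex{0} = 1
G(7) = mex{0} = 1
G(8) = mex{0} = 1
G(9) = mex{0,0} = 1
G(10) = mex{1,0,0} = 2
G(11) = mex{1,0,0} = 2
G(12) = mex{1,0,0} = 2
G(13) = mex{1,0,0} = 2
G(14) = mex{1,1,0} = 2
G(15) = mex{2,1,1} = 0
G(16) = mex{2,1,1} = 0
G(17) = mex{2,1,1} = 0
G(18) = mex{2,1,1} = 0
G(19) = mex{2,2,1} = 0
G(20) = mex{0,2,2} = 1
G(21) = mex{0,2,2} = 1
G(22) = mex{0,2,2} = 1
G(23) = mex{0,2,2} = 1
G(24) = mex{0,0,2} = 1
P-positions are exactly the n with G(n) = 0.

0, 1, 2, 3, 4, 15, 16, 17, 18, 19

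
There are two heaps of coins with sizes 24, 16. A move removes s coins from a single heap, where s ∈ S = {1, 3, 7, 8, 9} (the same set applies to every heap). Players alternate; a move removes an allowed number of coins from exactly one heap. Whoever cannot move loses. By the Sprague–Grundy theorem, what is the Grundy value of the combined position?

All heaps use S = {1, 3, 7, 8, 9}:
n :  0  1  2  3  4  5  6  7  8  9 10 11 12 13 14 15 16 17 18 19 20 21 22 23 24
G :  0  1  0  1  0  1  0  1  2  3  2  3  2  3  2  3  0  1  0  1  0  1  0  1  2
Heap A: G(24) = 2.
Heap B: G(16) = 0.
Combined Grundy value = 2 ⊕ 0 = 2.

2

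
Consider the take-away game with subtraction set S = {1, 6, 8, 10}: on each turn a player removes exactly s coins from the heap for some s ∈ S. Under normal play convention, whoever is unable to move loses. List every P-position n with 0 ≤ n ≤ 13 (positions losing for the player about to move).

0, 2, 4, 7, 9, 11

G(0) = 0
G(1) = mex{0} = 1
G(2) = mex{1} = 0
G(3) = mex{0} = 1
G(4) = mex{1} = 0
G(5) = mex{0} = 1
G(6) = mex{1,0} = 2
G(7) = mex{2,1} = 0
G(8) = mex{0,0,0} = 1
G(9) = mex{1,1,1} = 0
G(10) = mex{0,0,0,0} = 1
G(11) = mex{1,1,1,1} = 0
G(12) = mex{0,2,0,0} = 1
G(13) = mex{1,0,1,1} = 2
P-positions are exactly the n with G(n) = 0.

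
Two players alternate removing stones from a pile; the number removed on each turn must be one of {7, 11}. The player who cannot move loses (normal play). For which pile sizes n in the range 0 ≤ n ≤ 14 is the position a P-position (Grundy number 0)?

n :  0  1  2  3  4  5  6  7  8  9 10 11 12 13 14
G :  0  0  0  0  0  0  0  1  1  1  1  1  1  1  2
P-positions are exactly the n with G(n) = 0.

0, 1, 2, 3, 4, 5, 6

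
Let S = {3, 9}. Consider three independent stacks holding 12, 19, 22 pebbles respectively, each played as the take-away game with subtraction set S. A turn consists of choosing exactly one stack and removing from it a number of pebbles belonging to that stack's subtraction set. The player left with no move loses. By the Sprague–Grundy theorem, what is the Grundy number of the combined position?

All stacks use S = {3, 9}:
n :  0  1  2  3  4  5  6  7  8  9 10 11 12 13 14 15 16 17 18 19 20 21 22
G :  0  0  0  1  1  1  0  0  0  1  1  1  0  0  0  1  1  1  0  0  0  1  1
Stack A: G(12) = 0.
Stack B: G(19) = 0.
Stack C: G(22) = 1.
Combined Grundy value = 0 ⊕ 0 ⊕ 1 = 1.

1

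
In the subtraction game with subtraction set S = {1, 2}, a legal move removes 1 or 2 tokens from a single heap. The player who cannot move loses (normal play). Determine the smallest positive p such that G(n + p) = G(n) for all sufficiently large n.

3

n :  0  1  2  3  4  5  6  7  8  9 10 11 12 13 14
G :  0  1  2  0  1  2  0  1  2  0  1  2  0  1  2
G(n+3) = G(n) holds for n = 0,…,1 (a full window of length max(S) = 2), so the sequence is purely periodic with period 3.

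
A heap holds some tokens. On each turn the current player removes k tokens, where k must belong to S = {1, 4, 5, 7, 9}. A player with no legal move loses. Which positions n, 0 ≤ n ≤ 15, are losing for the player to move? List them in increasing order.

0, 2, 8, 10

n :  0  1  2  3  4  5  6  7  8  9 10 11 12 13 14 15
G :  0  1  0  1  2  3  2  3  0  1  0  1  2  3  2  3
P-positions are exactly the n with G(n) = 0.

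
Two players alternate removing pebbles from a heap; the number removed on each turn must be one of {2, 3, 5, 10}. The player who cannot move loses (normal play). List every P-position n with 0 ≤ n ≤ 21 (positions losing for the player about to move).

n :  0  1  2  3  4  5  6  7  8  9 10 11 12 13 14 15 16 17 18 19 20 21
G :  0  0  1  1  2  2  3  0  0  1  1  2  2  3  0  0  1  1  2  2  3  0
P-positions are exactly the n with G(n) = 0.

0, 1, 7, 8, 14, 15, 21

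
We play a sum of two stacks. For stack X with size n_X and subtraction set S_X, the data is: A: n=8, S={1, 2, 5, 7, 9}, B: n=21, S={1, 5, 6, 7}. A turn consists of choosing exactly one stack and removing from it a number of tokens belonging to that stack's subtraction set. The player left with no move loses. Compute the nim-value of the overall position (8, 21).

Stack A, S = {1, 2, 5, 7, 9}:
G(0) = 0
G(1) = mex{0} = 1
G(2) = mex{1,0} = 2
G(3) = mex{2,1} = 0
G(4) = mex{0,2} = 1
G(5) = mex{1,0,0} = 2
G(6) = mex{2,1,1} = 0
G(7) = mex{0,2,2,0} = 1
G(8) = mex{1,0,0,1} = 2
G_A(8) = 2.
Stack B, S = {1, 5, 6, 7}:
n :  0  1  2  3  4  5  6  7  8  9 10 11 12 13 14 15 16 17 18 19 20 21
G :  0  1  0  1  0  1  2  3  2  3  2  3  0  1  0  1  0  1  2  3  2  3
G_B(21) = 3.
Combined Grundy value = 2 ⊕ 3 = 1.

1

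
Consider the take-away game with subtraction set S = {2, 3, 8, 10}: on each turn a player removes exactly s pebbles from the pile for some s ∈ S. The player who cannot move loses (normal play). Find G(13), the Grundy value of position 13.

4

n :  0  1  2  3  4  5  6  7  8  9 10 11 12 13
G :  0  0  1  1  2  0  0  1  1  2  2  3  0  4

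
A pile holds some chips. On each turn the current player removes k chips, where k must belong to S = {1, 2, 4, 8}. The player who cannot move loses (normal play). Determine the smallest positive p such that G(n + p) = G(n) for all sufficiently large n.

3

G(0) = 0
G(1) = mex{0} = 1
G(2) = mex{1,0} = 2
G(3) = mex{2,1} = 0
G(4) = mex{0,2,0} = 1
G(5) = mex{1,0,1} = 2
G(6) = mex{2,1,2} = 0
G(7) = mex{0,2,0} = 1
G(8) = mex{1,0,1,0} = 2
G(9) = mex{2,1,2,1} = 0
G(10) = mex{0,2,0,2} = 1
G(11) = mex{1,0,1,0} = 2
G(12) = mex{2,1,2,1} = 0
G(13) = mex{0,2,0,2} = 1
G(14) = mex{1,0,1,0} = 2
G(n+3) = G(n) holds for n = 0,…,7 (a full window of length max(S) = 8), so the sequence is purely periodic with period 3.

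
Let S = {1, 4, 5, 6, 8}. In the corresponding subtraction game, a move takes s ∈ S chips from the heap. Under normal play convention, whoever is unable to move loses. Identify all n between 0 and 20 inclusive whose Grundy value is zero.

n :  0  1  2  3  4  5  6  7  8  9 10 11 12 13 14 15 16 17 18 19 20
G :  0  1  0  1  2  3  2  3  4  0  1  0  1  2  3  2  3  4  0  1  0
P-positions are exactly the n with G(n) = 0.

0, 2, 9, 11, 18, 20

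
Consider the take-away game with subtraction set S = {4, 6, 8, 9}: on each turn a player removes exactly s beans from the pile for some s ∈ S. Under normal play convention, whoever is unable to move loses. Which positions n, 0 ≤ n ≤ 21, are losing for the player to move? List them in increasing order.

n :  0  1  2  3  4  5  6  7  8  9 10 11 12 13 14 15 16 17 18 19 20 21
G :  0  0  0  0  1  1  1  1  2  2  2  2  3  0  0  0  0  1  1  1  1  2
P-positions are exactly the n with G(n) = 0.

0, 1, 2, 3, 13, 14, 15, 16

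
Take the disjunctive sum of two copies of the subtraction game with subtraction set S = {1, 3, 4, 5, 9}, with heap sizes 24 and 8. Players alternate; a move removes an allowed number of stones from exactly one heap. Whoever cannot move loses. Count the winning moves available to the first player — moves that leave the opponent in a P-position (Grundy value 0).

All heaps use S = {1, 3, 4, 5, 9}:
G(0) = 0
G(1) = mex{0} = 1
G(2) = mex{1} = 0
G(3) = mex{0,0} = 1
G(4) = mex{1,1,0} = 2
G(5) = mex{2,0,1,0} = 3
G(6) = mex{3,1,0,1} = 2
G(7) = mex{2,2,1,0} = 3
G(8) = mex{3,3,2,1} = 0
G(9) = mex{0,2,3,2,0} = 1
G(10) = mex{1,3,2,3,1} = 0
G(11) = mex{0,0,3,2,0} = 1
G(12) = mex{1,1,0,3,1} = 2
G(13) = mex{2,0,1,0,2} = 3
G(14) = mex{3,1,0,1,3} = 2
G(15) = mex{2,2,1,0,2} = 3
G(16) = mex{3,3,2,1,3} = 0
G(17) = mex{0,2,3,2,0} = 1
G(18) = mex{1,3,2,3,1} = 0
G(19) = mex{0,0,3,2,0} = 1
G(20) = mex{1,1,0,3,1} = 2
G(21) = mex{2,0,1,0,2} = 3
G(22) = mex{3,1,0,1,3} = 2
G(23) = mex{2,2,1,0,2} = 3
G(24) = mex{3,3,2,1,3} = 0
Heap A: G(24) = 0.
Heap B: G(8) = 0.
Combined Grundy value = 0 ⊕ 0 = 0.
A winning move leaves total XOR = 0, i.e. changes one component's Grundy value g to g ⊕ X where X is the current total.
Heap A: target g' = 0⊕0 = 0, but every legal move changes the Grundy value (mex property), so 0 moves.
Heap B: target g' = 0⊕0 = 0, but every legal move changes the Grundy value (mex property), so 0 moves.

0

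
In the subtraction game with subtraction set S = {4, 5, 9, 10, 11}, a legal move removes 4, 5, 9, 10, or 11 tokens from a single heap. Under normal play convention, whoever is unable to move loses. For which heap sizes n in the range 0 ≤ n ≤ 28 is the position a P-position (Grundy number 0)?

0, 1, 2, 3, 15, 16, 17, 18

G(0) = 0
G(1) = mex{} = 0
G(2) = mex{} = 0
G(3) = mex{} = 0
G(4) = mex{0} = 1
G(5) = mex{0,0} = 1
G(6) = mex{0,0} = 1
G(7) = mex{0,0} = 1
G(8) = mex{1,0} = 2
G(9) = mex{1,1,0} = 2
G(10) = mex{1,1,0,0} = 2
G(11) = mex{1,1,0,0,0} = 2
G(12) = mex{2,1,0,0,0} = 3
G(13) = mex{2,2,1,0,0} = 3
G(14) = mex{2,2,1,1,0} = 3
G(15) = mex{2,2,1,1,1} = 0
G(16) = mex{3,2,1,1,1} = 0
G(17) = mex{3,3,2,1,1} = 0
G(18) = mex{3,3,2,2,1} = 0
G(19) = mex{0,3,2,2,2} = 1
G(20) = mex{0,0,2,2,2} = 1
G(21) = mex{0,0,3,2,2} = 1
G(22) = mex{0,0,3,3,2} = 1
G(23) = mex{1,0,3,3,3} = 2
G(24) = mex{1,1,0,3,3} = 2
G(25) = mex{1,1,0,0,3} = 2
G(26) = mex{1,1,0,0,0} = 2
G(27) = mex{2,1,0,0,0} = 3
G(28) = mex{2,2,1,0,0} = 3
P-positions are exactly the n with G(n) = 0.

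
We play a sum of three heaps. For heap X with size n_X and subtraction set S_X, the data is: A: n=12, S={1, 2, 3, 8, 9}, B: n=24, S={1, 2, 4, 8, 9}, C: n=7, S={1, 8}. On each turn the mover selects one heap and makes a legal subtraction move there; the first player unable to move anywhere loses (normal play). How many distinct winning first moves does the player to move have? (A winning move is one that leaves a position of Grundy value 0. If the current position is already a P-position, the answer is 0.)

Heap A, S = {1, 2, 3, 8, 9}:
G(0) = 0
G(1) = mex{0} = 1
G(2) = mex{1,0} = 2
G(3) = mex{2,1,0} = 3
G(4) = mex{3,2,1} = 0
G(5) = mex{0,3,2} = 1
G(6) = mex{1,0,3} = 2
G(7) = mex{2,1,0} = 3
G(8) = mex{3,2,1,0} = 4
G(9) = mex{4,3,2,1,0} = 5
G(10) = mex{5,4,3,2,1} = 0
G(11) = mex{0,5,4,3,2} = 1
G(12) = mex{1,0,5,0,3} = 2
G_A(12) = 2.
Heap B, S = {1, 2, 4, 8, 9}:
G(0) = 0
G(1) = mex{0} = 1
G(2) = mex{1,0} = 2
G(3) = mex{2,1} = 0
G(4) = mex{0,2,0} = 1
G(5) = mex{1,0,1} = 2
G(6) = mex{2,1,2} = 0
G(7) = mex{0,2,0} = 1
G(8) = mex{1,0,1,0} = 2
G(9) = mex{2,1,2,1,0} = 3
G(10) = mex{3,2,0,2,1} = 4
G(11) = mex{4,3,1,0,2} = 5
G(12) = mex{5,4,2,1,0} = 3
G(13) = mex{3,5,3,2,1} = 0
G(14) = mex{0,3,4,0,2} = 1
G(15) = mex{1,0,5,1,0} = 2
G(16) = mex{2,1,3,2,1} = 0
G(17) = mex{0,2,0,3,2} = 1
G(18) = mex{1,0,1,4,3} = 2
G(19) = mex{2,1,2,5,4} = 0
G(20) = mex{0,2,0,3,5} = 1
G(21) = mex{1,0,1,0,3} = 2
G(22) = mex{2,1,2,1,0} = 3
G(23) = mex{3,2,0,2,1} = 4
G(24) = mex{4,3,1,0,2} = 5
G_B(24) = 5.
Heap C, S = {1, 8}:
n : 0 1 2 3 4 5 6 7
G : 0 1 0 1 0 1 0 1
G_C(7) = 1.
Combined Grundy value = 2 ⊕ 5 ⊕ 1 = 6.
A winning move leaves total XOR = 0, i.e. changes one component's Grundy value g to g ⊕ X where X is the current total.
Heap A: need g' = 2⊕6 = 4. Options: 12−1→G=1, 12−2→G=0, 12−3→G=5, 12−8→G=0, 12−9→G=3. Hits: 0.
Heap B: need g' = 5⊕6 = 3. Options: 24−1→G=4, 24−2→G=3, 24−4→G=1, 24−8→G=0, 24−9→G=2. Hits: 1.
Heap C: need g' = 1⊕6 = 7. Options: 7−1→G=0. Hits: 0.

1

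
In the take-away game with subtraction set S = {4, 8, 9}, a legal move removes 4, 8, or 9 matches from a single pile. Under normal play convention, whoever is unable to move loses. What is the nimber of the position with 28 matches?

n :  0  1  2  3  4  5  6  7  8  9 10 11 12 13 14 15 16 17 18 19 20 21 22 23 24 25 26 27 28
G :  0  0  0  0  1  1  1  1  2  2  2  2  3  0  0  0  0  1  1  1  1  2  2  2  2  3  0  0  0

0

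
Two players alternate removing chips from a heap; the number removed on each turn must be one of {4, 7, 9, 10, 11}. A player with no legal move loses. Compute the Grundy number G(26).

n :  0  1  2  3  4  5  6  7  8  9 10 11 12 13 14 15 16 17 18 19 20 21 22 23 24 25 26
G :  0  0  0  0  1  1  1  1  2  2  2  2  3  3  3  0  0  0  0  1  1  1  1  2  2  2  2

2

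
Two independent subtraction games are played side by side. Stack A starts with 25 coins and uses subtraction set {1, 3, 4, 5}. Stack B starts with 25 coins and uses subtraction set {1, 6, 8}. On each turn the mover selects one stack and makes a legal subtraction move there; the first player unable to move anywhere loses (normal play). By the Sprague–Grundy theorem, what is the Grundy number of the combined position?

1

Stack A, S = {1, 3, 4, 5}:
n :  0  1  2  3  4  5  6  7  8  9 10 11 12 13 14 15 16 17 18 19 20 21 22 23 24 25
G :  0  1  0  1  2  3  2  3  0  1  0  1  2  3  2  3  0  1  0  1  2  3  2  3  0  1
G_A(25) = 1.
Stack B, S = {1, 6, 8}:
n :  0  1  2  3  4  5  6  7  8  9 10 11 12 13 14 15 16 17 18 19 20 21 22 23 24 25
G :  0  1  0  1  0  1  2  0  1  0  1  0  1  2  0  1  0  1  0  1  2  0  1  0  1  0
G_B(25) = 0.
Combined Grundy value = 1 ⊕ 0 = 1.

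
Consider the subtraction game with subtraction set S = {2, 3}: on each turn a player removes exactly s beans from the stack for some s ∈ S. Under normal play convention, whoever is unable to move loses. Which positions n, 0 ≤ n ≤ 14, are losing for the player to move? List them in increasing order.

n :  0  1  2  3  4  5  6  7  8  9 10 11 12 13 14
G :  0  0  1  1  2  0  0  1  1  2  0  0  1  1  2
P-positions are exactly the n with G(n) = 0.

0, 1, 5, 6, 10, 11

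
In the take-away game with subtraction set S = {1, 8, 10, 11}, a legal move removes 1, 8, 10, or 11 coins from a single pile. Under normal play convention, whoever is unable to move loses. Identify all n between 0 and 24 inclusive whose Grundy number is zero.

G(0) = 0
G(1) = mex{0} = 1
G(2) = mex{1} = 0
G(3) = mex{0} = 1
G(4) = mex{1} = 0
G(5) = mex{0} = 1
G(6) = mex{1} = 0
G(7) = mex{0} = 1
G(8) = mex{1,0} = 2
G(9) = mex{2,1} = 0
G(10) = mex{0,0,0} = 1
G(11) = mex{1,1,1,0} = 2
G(12) = mex{2,0,0,1} = 3
G(13) = mex{3,1,1,0} = 2
G(14) = mex{2,0,0,1} = 3
G(15) = mex{3,1,1,0} = 2
G(16) = mex{2,2,0,1} = 3
G(17) = mex{3,0,1,0} = 2
G(18) = mex{2,1,2,1} = 0
G(19) = mex{0,2,0,2} = 1
G(20) = mex{1,3,1,0} = 2
G(21) = mex{2,2,2,1} = 0
G(22) = mex{0,3,3,2} = 1
G(23) = mex{1,2,2,3} = 0
G(24) = mex{0,3,3,2} = 1
P-positions are exactly the n with G(n) = 0.

0, 2, 4, 6, 9, 18, 21, 23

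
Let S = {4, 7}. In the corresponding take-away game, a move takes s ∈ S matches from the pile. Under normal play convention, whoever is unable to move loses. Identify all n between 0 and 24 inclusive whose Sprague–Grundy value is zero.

0, 1, 2, 3, 11, 12, 13, 14, 22, 23, 24

G(0) = 0
G(1) = mex{} = 0
G(2) = mex{} = 0
G(3) = mex{} = 0
G(4) = mex{0} = 1
G(5) = mex{0} = 1
G(6) = mex{0} = 1
G(7) = mex{0,0} = 1
G(8) = mex{1,0} = 2
G(9) = mex{1,0} = 2
G(10) = mex{1,0} = 2
G(11) = mex{1,1} = 0
G(12) = mex{2,1} = 0
G(13) = mex{2,1} = 0
G(14) = mex{2,1} = 0
G(15) = mex{0,2} = 1
G(16) = mex{0,2} = 1
G(17) = mex{0,2} = 1
G(18) = mex{0,0} = 1
G(19) = mex{1,0} = 2
G(20) = mex{1,0} = 2
G(21) = mex{1,0} = 2
G(22) = mex{1,1} = 0
G(23) = mex{2,1} = 0
G(24) = mex{2,1} = 0
P-positions are exactly the n with G(n) = 0.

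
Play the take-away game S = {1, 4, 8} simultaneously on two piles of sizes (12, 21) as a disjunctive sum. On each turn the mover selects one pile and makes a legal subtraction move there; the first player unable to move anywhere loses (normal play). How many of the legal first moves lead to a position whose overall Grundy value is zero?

All piles use S = {1, 4, 8}:
n :  0  1  2  3  4  5  6  7  8  9 10 11 12 13 14 15 16 17 18 19 20 21
G :  0  1  0  1  2  0  1  0  1  2  3  2  0  1  0  1  2  0  1  0  1  2
Pile A: G(12) = 0.
Pile B: G(21) = 2.
Combined Grundy value = 0 ⊕ 2 = 2.
A winning move leaves total XOR = 0, i.e. changes one component's Grundy value g to g ⊕ X where X is the current total.
Pile A: need g' = 0⊕2 = 2. Options: 12−1→G=2, 12−4→G=1, 12−8→G=2. Hits: 2.
Pile B: need g' = 2⊕2 = 0. Options: 21−1→G=1, 21−4→G=0, 21−8→G=1. Hits: 1.

3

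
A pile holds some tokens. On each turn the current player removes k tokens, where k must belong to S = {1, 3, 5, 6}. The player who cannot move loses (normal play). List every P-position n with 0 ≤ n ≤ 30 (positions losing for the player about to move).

G(0) = 0
G(1) = mex{0} = 1
G(2) = mex{1} = 0
G(3) = mex{0,0} = 1
G(4) = mex{1,1} = 0
G(5) = mex{0,0,0} = 1
G(6) = mex{1,1,1,0} = 2
G(7) = mex{2,0,0,1} = 3
G(8) = mex{3,1,1,0} = 2
G(9) = mex{2,2,0,1} = 3
G(10) = mex{3,3,1,0} = 2
G(11) = mex{2,2,2,1} = 0
G(12) = mex{0,3,3,2} = 1
G(13) = mex{1,2,2,3} = 0
G(14) = mex{0,0,3,2} = 1
G(15) = mex{1,1,2,3} = 0
G(16) = mex{0,0,0,2} = 1
G(17) = mex{1,1,1,0} = 2
G(18) = mex{2,0,0,1} = 3
G(19) = mex{3,1,1,0} = 2
G(20) = mex{2,2,0,1} = 3
G(21) = mex{3,3,1,0} = 2
G(22) = mex{2,2,2,1} = 0
G(23) = mex{0,3,3,2} = 1
G(24) = mex{1,2,2,3} = 0
G(25) = mex{0,0,3,2} = 1
G(26) = mex{1,1,2,3} = 0
G(27) = mex{0,0,0,2} = 1
G(28) = mex{1,1,1,0} = 2
G(29) = mex{2,0,0,1} = 3
G(30) = mex{3,1,1,0} = 2
P-positions are exactly the n with G(n) = 0.

0, 2, 4, 11, 13, 15, 22, 24, 26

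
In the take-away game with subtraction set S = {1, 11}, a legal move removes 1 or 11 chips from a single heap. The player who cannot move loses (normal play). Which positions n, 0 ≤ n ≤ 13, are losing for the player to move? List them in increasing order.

0, 2, 4, 6, 8, 10, 12

G(0) = 0
G(1) = mex{0} = 1
G(2) = mex{1} = 0
G(3) = mex{0} = 1
G(4) = mex{1} = 0
G(5) = mex{0} = 1
G(6) = mex{1} = 0
G(7) = mex{0} = 1
G(8) = mex{1} = 0
G(9) = mex{0} = 1
G(10) = mex{1} = 0
G(11) = mex{0,0} = 1
G(12) = mex{1,1} = 0
G(13) = mex{0,0} = 1
P-positions are exactly the n with G(n) = 0.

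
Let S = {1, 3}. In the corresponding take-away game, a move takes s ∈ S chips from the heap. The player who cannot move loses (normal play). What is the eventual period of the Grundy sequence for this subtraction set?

n :  0  1  2  3  4  5  6  7  8  9 10 11 12 13 14
G :  0  1  0  1  0  1  0  1  0  1  0  1  0  1  0
G(n+2) = G(n) holds for n = 0,…,2 (a full window of length max(S) = 3), so the sequence is purely periodic with period 2.

2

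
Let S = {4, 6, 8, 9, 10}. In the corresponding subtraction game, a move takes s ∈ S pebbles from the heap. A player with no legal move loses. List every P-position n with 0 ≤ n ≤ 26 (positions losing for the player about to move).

0, 1, 2, 3, 14, 15, 16, 17

G(0) = 0
G(1) = mex{} = 0
G(2) = mex{} = 0
G(3) = mex{} = 0
G(4) = mex{0} = 1
G(5) = mex{0} = 1
G(6) = mex{0,0} = 1
G(7) = mex{0,0} = 1
G(8) = mex{1,0,0} = 2
G(9) = mex{1,0,0,0} = 2
G(10) = mex{1,1,0,0,0} = 2
G(11) = mex{1,1,0,0,0} = 2
G(12) = mex{2,1,1,0,0} = 3
G(13) = mex{2,1,1,1,0} = 3
G(14) = mex{2,2,1,1,1} = 0
G(15) = mex{2,2,1,1,1} = 0
G(16) = mex{3,2,2,1,1} = 0
G(17) = mex{3,2,2,2,1} = 0
G(18) = mex{0,3,2,2,2} = 1
G(19) = mex{0,3,2,2,2} = 1
G(20) = mex{0,0,3,2,2} = 1
G(21) = mex{0,0,3,3,2} = 1
G(22) = mex{1,0,0,3,3} = 2
G(23) = mex{1,0,0,0,3} = 2
G(24) = mex{1,1,0,0,0} = 2
G(25) = mex{1,1,0,0,0} = 2
G(26) = mex{2,1,1,0,0} = 3
P-positions are exactly the n with G(n) = 0.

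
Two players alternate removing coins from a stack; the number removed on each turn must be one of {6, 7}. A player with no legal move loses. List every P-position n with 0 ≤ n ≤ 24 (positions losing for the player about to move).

G(0) = 0
G(1) = mex{} = 0
G(2) = mex{} = 0
G(3) = mex{} = 0
G(4) = mex{} = 0
G(5) = mex{} = 0
G(6) = mex{0} = 1
G(7) = mex{0,0} = 1
G(8) = mex{0,0} = 1
G(9) = mex{0,0} = 1
G(10) = mex{0,0} = 1
G(11) = mex{0,0} = 1
G(12) = mex{1,0} = 2
G(13) = mex{1,1} = 0
G(14) = mex{1,1} = 0
G(15) = mex{1,1} = 0
G(16) = mex{1,1} = 0
G(17) = mex{1,1} = 0
G(18) = mex{2,1} = 0
G(19) = mex{0,2} = 1
G(20) = mex{0,0} = 1
G(21) = mex{0,0} = 1
G(22) = mex{0,0} = 1
G(23) = mex{0,0} = 1
G(24) = mex{0,0} = 1
P-positions are exactly the n with G(n) = 0.

0, 1, 2, 3, 4, 5, 13, 14, 15, 16, 17, 18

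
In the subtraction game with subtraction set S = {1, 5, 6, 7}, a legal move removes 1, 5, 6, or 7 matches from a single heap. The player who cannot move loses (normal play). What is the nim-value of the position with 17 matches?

1

n :  0  1  2  3  4  5  6  7  8  9 10 11 12 13 14 15 16 17
G :  0  1  0  1  0  1  2  3  2  3  2  3  0  1  0  1  0  1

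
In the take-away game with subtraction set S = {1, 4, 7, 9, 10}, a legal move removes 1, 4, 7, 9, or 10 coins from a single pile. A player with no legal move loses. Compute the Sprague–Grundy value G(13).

G(0) = 0
G(1) = mex{0} = 1
G(2) = mex{1} = 0
G(3) = mex{0} = 1
G(4) = mex{1,0} = 2
G(5) = mex{2,1} = 0
G(6) = mex{0,0} = 1
G(7) = mex{1,1,0} = 2
G(8) = mex{2,2,1} = 0
G(9) = mex{0,0,0,0} = 1
G(10) = mex{1,1,1,1,0} = 2
G(11) = mex{2,2,2,0,1} = 3
G(12) = mex{3,0,0,1,0} = 2
G(13) = mex{2,1,1,2,1} = 0

0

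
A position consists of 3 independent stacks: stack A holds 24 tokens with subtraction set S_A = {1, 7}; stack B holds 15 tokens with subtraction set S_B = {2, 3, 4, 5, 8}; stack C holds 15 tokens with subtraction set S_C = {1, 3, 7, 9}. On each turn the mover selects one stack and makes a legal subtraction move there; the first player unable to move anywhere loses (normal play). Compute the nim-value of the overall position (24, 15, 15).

0

Stack A, S = {1, 7}:
G(0) = 0
G(1) = mex{0} = 1
G(2) = mex{1} = 0
G(3) = mex{0} = 1
G(4) = mex{1} = 0
G(5) = mex{0} = 1
G(6) = mex{1} = 0
G(7) = mex{0,0} = 1
G(8) = mex{1,1} = 0
G(9) = mex{0,0} = 1
G(10) = mex{1,1} = 0
G(11) = mex{0,0} = 1
G(12) = mex{1,1} = 0
G(13) = mex{0,0} = 1
G(14) = mex{1,1} = 0
G(15) = mex{0,0} = 1
G(16) = mex{1,1} = 0
G(17) = mex{0,0} = 1
G(18) = mex{1,1} = 0
G(19) = mex{0,0} = 1
G(20) = mex{1,1} = 0
G(21) = mex{0,0} = 1
G(22) = mex{1,1} = 0
G(23) = mex{0,0} = 1
G(24) = mex{1,1} = 0
G_A(24) = 0.
Stack B, S = {2, 3, 4, 5, 8}:
n :  0  1  2  3  4  5  6  7  8  9 10 11 12 13 14 15
G :  0  0  1  1  2  2  3  0  4  1  5  2  3  0  0  1
G_B(15) = 1.
Stack C, S = {1, 3, 7, 9}:
G(0) = 0
G(1) = mex{0} = 1
G(2) = mex{1} = 0
G(3) = mex{0,0} = 1
G(4) = mex{1,1} = 0
G(5) = mex{0,0} = 1
G(6) = mex{1,1} = 0
G(7) = mex{0,0,0} = 1
G(8) = mex{1,1,1} = 0
G(9) = mex{0,0,0,0} = 1
G(10) = mex{1,1,1,1} = 0
G(11) = mex{0,0,0,0} = 1
G(12) = mex{1,1,1,1} = 0
G(13) = mex{0,0,0,0} = 1
G(14) = mex{1,1,1,1} = 0
G(15) = mex{0,0,0,0} = 1
G_C(15) = 1.
Combined Grundy value = 0 ⊕ 1 ⊕ 1 = 0.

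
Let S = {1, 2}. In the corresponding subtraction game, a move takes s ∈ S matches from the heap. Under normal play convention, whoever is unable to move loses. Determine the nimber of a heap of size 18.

0

G(0) = 0
G(1) = mex{0} = 1
G(2) = mex{1,0} = 2
G(3) = mex{2,1} = 0
G(4) = mex{0,2} = 1
G(5) = mex{1,0} = 2
G(6) = mex{2,1} = 0
G(7) = mex{0,2} = 1
G(8) = mex{1,0} = 2
G(9) = mex{2,1} = 0
G(10) = mex{0,2} = 1
G(11) = mex{1,0} = 2
G(12) = mex{2,1} = 0
G(13) = mex{0,2} = 1
G(14) = mex{1,0} = 2
G(15) = mex{2,1} = 0
G(16) = mex{0,2} = 1
G(17) = mex{1,0} = 2
G(18) = mex{2,1} = 0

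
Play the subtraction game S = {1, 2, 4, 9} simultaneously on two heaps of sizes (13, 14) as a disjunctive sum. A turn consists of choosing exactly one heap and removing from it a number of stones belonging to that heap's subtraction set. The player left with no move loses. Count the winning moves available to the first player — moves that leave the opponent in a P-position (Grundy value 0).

3

All heaps use S = {1, 2, 4, 9}:
G(0) = 0
G(1) = mex{0} = 1
G(2) = mex{1,0} = 2
G(3) = mex{2,1} = 0
G(4) = mex{0,2,0} = 1
G(5) = mex{1,0,1} = 2
G(6) = mex{2,1,2} = 0
G(7) = mex{0,2,0} = 1
G(8) = mex{1,0,1} = 2
G(9) = mex{2,1,2,0} = 3
G(10) = mex{3,2,0,1} = 4
G(11) = mex{4,3,1,2} = 0
G(12) = mex{0,4,2,0} = 1
G(13) = mex{1,0,3,1} = 2
G(14) = mex{2,1,4,2} = 0
Heap A: G(13) = 2.
Heap B: G(14) = 0.
Combined Grundy value = 2 ⊕ 0 = 2.
A winning move leaves total XOR = 0, i.e. changes one component's Grundy value g to g ⊕ X where X is the current total.
Heap A: need g' = 2⊕2 = 0. Options: 13−1→G=1, 13−2→G=0, 13−4→G=3, 13−9→G=1. Hits: 1.
Heap B: need g' = 0⊕2 = 2. Options: 14−1→G=2, 14−2→G=1, 14−4→G=4, 14−9→G=2. Hits: 2.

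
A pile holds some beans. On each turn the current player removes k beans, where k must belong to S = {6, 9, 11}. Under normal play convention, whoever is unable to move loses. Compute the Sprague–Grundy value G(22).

G(0) = 0
G(1) = mex{} = 0
G(2) = mex{} = 0
G(3) = mex{} = 0
G(4) = mex{} = 0
G(5) = mex{} = 0
G(6) = mex{0} = 1
G(7) = mex{0} = 1
G(8) = mex{0} = 1
G(9) = mex{0,0} = 1
G(10) = mex{0,0} = 1
G(11) = mex{0,0,0} = 1
G(12) = mex{1,0,0} = 2
G(13) = mex{1,0,0} = 2
G(14) = mex{1,0,0} = 2
G(15) = mex{1,1,0} = 2
G(16) = mex{1,1,0} = 2
G(17) = mex{1,1,1} = 0
G(18) = mex{2,1,1} = 0
G(19) = mex{2,1,1} = 0
G(20) = mex{2,1,1} = 0
G(21) = mex{2,2,1} = 0
G(22) = mex{2,2,1} = 0

0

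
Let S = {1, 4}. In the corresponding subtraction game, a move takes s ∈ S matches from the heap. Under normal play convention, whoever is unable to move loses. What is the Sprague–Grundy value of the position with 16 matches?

n :  0  1  2  3  4  5  6  7  8  9 10 11 12 13 14 15 16
G :  0  1  0  1  2  0  1  0  1  2  0  1  0  1  2  0  1

1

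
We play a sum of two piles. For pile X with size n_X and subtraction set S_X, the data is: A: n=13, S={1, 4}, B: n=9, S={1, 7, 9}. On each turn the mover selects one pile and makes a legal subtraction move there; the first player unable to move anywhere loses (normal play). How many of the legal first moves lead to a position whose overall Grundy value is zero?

Pile A, S = {1, 4}:
G(0) = 0
G(1) = mex{0} = 1
G(2) = mex{1} = 0
G(3) = mex{0} = 1
G(4) = mex{1,0} = 2
G(5) = mex{2,1} = 0
G(6) = mex{0,0} = 1
G(7) = mex{1,1} = 0
G(8) = mex{0,2} = 1
G(9) = mex{1,0} = 2
G(10) = mex{2,1} = 0
G(11) = mex{0,0} = 1
G(12) = mex{1,1} = 0
G(13) = mex{0,2} = 1
G_A(13) = 1.
Pile B, S = {1, 7, 9}:
n : 0 1 2 3 4 5 6 7 8 9
G : 0 1 0 1 0 1 0 1 0 1
G_B(9) = 1.
Combined Grundy value = 1 ⊕ 1 = 0.
A winning move leaves total XOR = 0, i.e. changes one component's Grundy value g to g ⊕ X where X is the current total.
Pile A: target g' = 1⊕0 = 1, but every legal move changes the Grundy value (mex property), so 0 moves.
Pile B: target g' = 1⊕0 = 1, but every legal move changes the Grundy value (mex property), so 0 moves.

0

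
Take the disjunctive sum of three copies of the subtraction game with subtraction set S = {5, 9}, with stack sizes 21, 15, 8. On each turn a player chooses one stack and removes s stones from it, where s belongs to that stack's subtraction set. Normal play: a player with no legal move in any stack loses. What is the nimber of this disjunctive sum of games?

0

All stacks use S = {5, 9}:
G(0) = 0
G(1) = mex{} = 0
G(2) = mex{} = 0
G(3) = mex{} = 0
G(4) = mex{} = 0
G(5) = mex{0} = 1
G(6) = mex{0} = 1
G(7) = mex{0} = 1
G(8) = mex{0} = 1
G(9) = mex{0,0} = 1
G(10) = mex{1,0} = 2
G(11) = mex{1,0} = 2
G(12) = mex{1,0} = 2
G(13) = mex{1,0} = 2
G(14) = mex{1,1} = 0
G(15) = mex{2,1} = 0
G(16) = mex{2,1} = 0
G(17) = mex{2,1} = 0
G(18) = mex{2,1} = 0
G(19) = mex{0,2} = 1
G(20) = mex{0,2} = 1
G(21) = mex{0,2} = 1
Stack A: G(21) = 1.
Stack B: G(15) = 0.
Stack C: G(8) = 1.
Combined Grundy value = 1 ⊕ 0 ⊕ 1 = 0.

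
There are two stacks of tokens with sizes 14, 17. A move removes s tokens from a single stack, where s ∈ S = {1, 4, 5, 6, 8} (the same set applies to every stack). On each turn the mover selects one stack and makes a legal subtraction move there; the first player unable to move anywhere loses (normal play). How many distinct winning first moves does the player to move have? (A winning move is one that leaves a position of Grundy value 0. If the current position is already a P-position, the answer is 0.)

2

All stacks use S = {1, 4, 5, 6, 8}:
n :  0  1  2  3  4  5  6  7  8  9 10 11 12 13 14 15 16 17
G :  0  1  0  1  2  3  2  3  4  0  1  0  1  2  3  2  3  4
Stack A: G(14) = 3.
Stack B: G(17) = 4.
Combined Grundy value = 3 ⊕ 4 = 7.
A winning move leaves total XOR = 0, i.e. changes one component's Grundy value g to g ⊕ X where X is the current total.
Stack A: need g' = 3⊕7 = 4. Options: 14−1→G=2, 14−4→G=1, 14−5→G=0, 14−6→G=4, 14−8→G=2. Hits: 1.
Stack B: need g' = 4⊕7 = 3. Options: 17−1→G=3, 17−4→G=2, 17−5→G=1, 17−6→G=0, 17−8→G=0. Hits: 1.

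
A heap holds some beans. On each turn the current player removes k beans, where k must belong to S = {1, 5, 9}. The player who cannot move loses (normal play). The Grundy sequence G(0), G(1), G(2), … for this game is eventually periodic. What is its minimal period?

2

n :  0  1  2  3  4  5  6  7  8  9 10 11 12 13 14
G :  0  1  0  1  0  1  0  1  0  1  0  1  0  1  0
G(n+2) = G(n) holds for n = 0,…,8 (a full window of length max(S) = 9), so the sequence is purely periodic with period 2.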